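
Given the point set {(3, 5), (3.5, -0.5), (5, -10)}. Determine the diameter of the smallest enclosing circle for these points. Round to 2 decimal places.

Call the three points A, B, C in the order given.
Side lengths²: AB² = 30.5, AC² = 229, BC² = 92.5.
Since AC² = 229 ≥ 92.5 + 30.5 = 123, the angle opposite AC is not acute, so the smallest enclosing circle has AC as diameter.
Centre = midpoint of AC = (4, -2.5), r² = 229/4 = 57.25.
Diameter = 2r = 2√(57.25) ≈ 15.13.

15.13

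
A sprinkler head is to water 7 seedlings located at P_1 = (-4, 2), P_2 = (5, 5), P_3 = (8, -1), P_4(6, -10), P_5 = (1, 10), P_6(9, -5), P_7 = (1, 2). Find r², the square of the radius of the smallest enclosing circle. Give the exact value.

A smallest enclosing disk is always determined by at most three of the input points on its boundary.
The farthest pair is P_4–P_5 with squared distance 425. The circle on this segment as diameter has centre (3.5, 0) and r² = 425/4 = 106.25.
Check P_1: distance² to centre = 60.25 ≤ 106.25, so it lies inside.
All remaining points lie in this disk, and no smaller disk contains both endpoints, so this is the minimum enclosing circle.

106.25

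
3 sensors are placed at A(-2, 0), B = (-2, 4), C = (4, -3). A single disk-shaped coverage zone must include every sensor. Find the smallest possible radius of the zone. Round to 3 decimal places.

4.610

Side lengths²: AB² = 16, AC² = 45, BC² = 85.
Since BC² = 85 ≥ 45 + 16 = 61, the angle opposite BC is not acute, so the smallest enclosing circle has BC as diameter.
Centre = midpoint of BC = (1, 0.5), r² = 85/4 = 21.25.
r = √(21.25) ≈ 4.610.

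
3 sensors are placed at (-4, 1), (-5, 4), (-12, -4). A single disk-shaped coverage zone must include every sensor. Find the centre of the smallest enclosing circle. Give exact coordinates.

(-8.5, 0)

Call the three points A, B, C in the order given.
Side lengths²: AB² = 10, AC² = 89, BC² = 113.
Since BC² = 113 ≥ 89 + 10 = 99, the angle opposite BC is not acute, so the smallest enclosing circle has BC as diameter.
Centre = midpoint of BC = (-8.5, 0), r² = 113/4 = 28.25.
Centre = (-8.5, 0).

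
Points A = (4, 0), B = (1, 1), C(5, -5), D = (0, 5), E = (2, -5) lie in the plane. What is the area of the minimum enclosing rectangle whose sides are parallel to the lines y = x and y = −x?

In coordinates u = x + y, v = x − y the rectangle is axis-aligned; the map (x,y)→(u,v) scales areas by 2.
u-values: 4, 2, 0, 5, -3; range = 5 − (-3) = 8.
v-values: 4, 0, 10, -5, 7; range = 10 − (-5) = 15.
Area = (8 × 15) / 2 = 60.

60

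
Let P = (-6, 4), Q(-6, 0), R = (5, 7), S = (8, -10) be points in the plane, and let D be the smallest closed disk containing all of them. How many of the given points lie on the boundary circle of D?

The minimum enclosing circle is determined by three boundary points: P, R, S.
Their circumcentre is (23/14, -33/14) with r² = 9685/98.
The farthest remaining point Q is at distance² 6269/98 ≤ 9685/98.
The points at distance exactly r from the centre are P, R, S — 3 points.

3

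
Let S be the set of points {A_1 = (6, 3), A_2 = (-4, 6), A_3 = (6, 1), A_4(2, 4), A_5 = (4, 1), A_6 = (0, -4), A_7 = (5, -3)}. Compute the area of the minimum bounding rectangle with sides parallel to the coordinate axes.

x ranges over [-4, 6], width 10.
y ranges over [-4, 6], height 10.
Area = 10 × 10 = 100.

100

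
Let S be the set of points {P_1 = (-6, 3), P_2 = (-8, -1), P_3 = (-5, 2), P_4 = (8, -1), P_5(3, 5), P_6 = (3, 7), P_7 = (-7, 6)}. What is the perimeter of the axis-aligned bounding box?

Width = max x − min x = 8 − (-8) = 16.
Height = max y − min y = 7 − (-1) = 8.
Perimeter = 2(16 + 8) = 48.

48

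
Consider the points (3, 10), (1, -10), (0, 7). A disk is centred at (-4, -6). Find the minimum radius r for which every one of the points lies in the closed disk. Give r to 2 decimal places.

17.46

The required radius is the distance from (-4, -6) to the farthest point.
Squared distances: 305, 41, 185.
Maximum is 305, attained at (3, 10).
r = √305 ≈ 17.46.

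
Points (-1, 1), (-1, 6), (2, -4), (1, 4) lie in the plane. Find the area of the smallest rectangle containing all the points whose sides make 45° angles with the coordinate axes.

45.5

In coordinates u = x + y, v = x − y the rectangle is axis-aligned; the map (x,y)→(u,v) scales areas by 2.
u-values: 0, 5, -2, 5; range = 5 − (-2) = 7.
v-values: -2, -7, 6, -3; range = 6 − (-7) = 13.
Area = (7 × 13) / 2 = 45.5.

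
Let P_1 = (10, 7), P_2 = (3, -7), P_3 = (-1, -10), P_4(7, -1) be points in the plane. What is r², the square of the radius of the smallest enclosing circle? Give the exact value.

The minimum enclosing circle of a finite set is fixed by two of the points (as a diameter) or three (as a circumcircle).
The farthest pair is P_1–P_3 with squared distance 410. The circle on this segment as diameter has centre (4.5, -1.5) and r² = 410/4 = 102.5.
Check P_2: distance² to centre = 32.5 ≤ 102.5, so it lies inside.
All remaining points lie in this disk, and no smaller disk contains both endpoints, so this is the minimum enclosing circle.

102.5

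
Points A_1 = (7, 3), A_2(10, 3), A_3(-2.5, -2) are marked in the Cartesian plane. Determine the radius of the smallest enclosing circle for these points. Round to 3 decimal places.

Side lengths²: A_1A_2² = 9, A_1A_3² = 115.25, A_2A_3² = 181.25.
Since A_2A_3² = 181.25 ≥ 115.25 + 9 = 124.25, the angle opposite A_2A_3 is not acute, so the smallest enclosing circle has A_2A_3 as diameter.
Centre = midpoint of A_2A_3 = (3.75, 0.5), r² = 181.25/4 = 45.3125.
r = √(45.3125) ≈ 6.731.

6.731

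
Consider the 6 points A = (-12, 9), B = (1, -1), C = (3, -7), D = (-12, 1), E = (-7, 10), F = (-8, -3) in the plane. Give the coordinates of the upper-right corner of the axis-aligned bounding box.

x-range [-12, 3], y-range [-7, 10].
The upper-right corner is (3, 10).

(3, 10)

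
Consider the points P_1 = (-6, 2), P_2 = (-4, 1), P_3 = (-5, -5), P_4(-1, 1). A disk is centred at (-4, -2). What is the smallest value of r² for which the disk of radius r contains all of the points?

The required radius is the distance from (-4, -2) to the farthest point.
Squared distances: 20, 9, 10, 18.
Maximum is 20, attained at P_1.

20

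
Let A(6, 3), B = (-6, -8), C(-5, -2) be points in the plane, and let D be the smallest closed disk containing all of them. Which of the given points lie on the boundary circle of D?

Side lengths²: AB² = 265, AC² = 146, BC² = 37.
Since AB² = 265 ≥ 146 + 37 = 183, the angle opposite AB is not acute, so the smallest enclosing circle has AB as diameter.
Centre = midpoint of AB = (0, -2.5), r² = 265/4 = 66.25.
The points at distance exactly r from the centre are A, B — 2 points.

A, B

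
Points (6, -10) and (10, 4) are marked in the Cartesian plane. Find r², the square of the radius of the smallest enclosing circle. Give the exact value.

The smallest circle enclosing two points has them as diameter endpoints.
Centre = midpoint = (8, -3); r² = |(6, -10)−(10, 4)|²/4 = 212/4 = 53.

53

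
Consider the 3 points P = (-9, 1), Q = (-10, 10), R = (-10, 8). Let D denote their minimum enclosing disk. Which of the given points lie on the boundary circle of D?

Side lengths²: PQ² = 82, PR² = 50, QR² = 4.
Since PQ² = 82 ≥ 50 + 4 = 54, the angle opposite PQ is not acute, so the smallest enclosing circle has PQ as diameter.
Centre = midpoint of PQ = (-9.5, 5.5), r² = 82/4 = 20.5.
The points at distance exactly r from the centre are P, Q — 2 points.

P, Q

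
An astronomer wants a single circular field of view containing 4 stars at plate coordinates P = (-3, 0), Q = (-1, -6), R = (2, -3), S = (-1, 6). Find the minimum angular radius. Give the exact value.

The farthest pair is Q–S with squared distance 144. The circle on this segment as diameter has centre (-1, 0) and r² = 144/4 = 36.
Check P: distance² to centre = 4 ≤ 36, so it lies inside.
All remaining points lie in this disk, and no smaller disk contains both endpoints, so this is the minimum enclosing circle.
r = √36 = 6.

6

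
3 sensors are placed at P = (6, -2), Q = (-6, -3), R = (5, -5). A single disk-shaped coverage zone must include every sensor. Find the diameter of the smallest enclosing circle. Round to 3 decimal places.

Side lengths²: PQ² = 145, PR² = 10, QR² = 125.
Since PQ² = 145 ≥ 125 + 10 = 135, the angle opposite PQ is not acute, so the smallest enclosing circle has PQ as diameter.
Centre = midpoint of PQ = (0, -2.5), r² = 145/4 = 36.25.
Diameter = 2r = 2√(36.25) ≈ 12.042.

12.042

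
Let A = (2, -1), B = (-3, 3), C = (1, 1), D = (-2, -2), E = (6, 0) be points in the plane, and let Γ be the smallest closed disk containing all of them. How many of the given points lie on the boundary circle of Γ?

3

A smallest enclosing disk is always determined by at most three of the input points on its boundary.
The minimum enclosing circle is determined by three boundary points: B, D, E.
Their circumcentre is (10/7, 9/7) with r² = 1105/49.
The farthest remaining point A is at distance² 272/49 ≤ 1105/49.
The points at distance exactly r from the centre are B, D, E — 3 points.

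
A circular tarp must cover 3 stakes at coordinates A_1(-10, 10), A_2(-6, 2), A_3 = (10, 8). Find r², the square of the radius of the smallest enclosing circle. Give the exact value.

Side lengths²: A_1A_2² = 80, A_1A_3² = 404, A_2A_3² = 292.
Since A_1A_3² = 404 ≥ 292 + 80 = 372, the angle opposite A_1A_3 is not acute, so the smallest enclosing circle has A_1A_3 as diameter.
Centre = midpoint of A_1A_3 = (0, 9), r² = 404/4 = 101.

101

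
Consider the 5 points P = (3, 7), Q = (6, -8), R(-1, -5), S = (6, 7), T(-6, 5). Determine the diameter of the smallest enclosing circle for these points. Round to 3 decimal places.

17.936

The minimum enclosing circle of a finite set is fixed by two of the points (as a diameter) or three (as a circumcircle).
The minimum enclosing circle is determined by three boundary points: Q, S, T.
Their circumcentre is (13/12, -0.5) with r² = 11581/144.
The farthest remaining point P is at distance² 8629/144 ≤ 11581/144.
Diameter = 2r = 2√(11581/144) ≈ 17.936.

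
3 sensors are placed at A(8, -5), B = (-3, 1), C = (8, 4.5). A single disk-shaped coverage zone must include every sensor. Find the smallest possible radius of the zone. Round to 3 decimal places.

6.574

Side lengths²: AB² = 157, AC² = 90.25, BC² = 133.25.
Since AB² = 157 < 133.25 + 90.25 = 223.5, the triangle is acute, so the smallest enclosing circle is the circumcircle.
Circumcentre = (38/11, -0.25), r² = 83681/1936.
r = √(83681/1936) ≈ 6.574.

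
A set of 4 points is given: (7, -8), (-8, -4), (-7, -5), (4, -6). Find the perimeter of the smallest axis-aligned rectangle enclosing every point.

38

Width = max x − min x = 7 − (-8) = 15.
Height = max y − min y = -4 − (-8) = 4.
Perimeter = 2(15 + 4) = 38.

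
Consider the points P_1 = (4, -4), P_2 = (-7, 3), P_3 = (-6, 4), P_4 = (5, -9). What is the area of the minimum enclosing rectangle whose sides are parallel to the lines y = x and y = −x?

48

In coordinates u = x + y, v = x − y the rectangle is axis-aligned; the map (x,y)→(u,v) scales areas by 2.
u-values: 0, -4, -2, -4; range = 0 − (-4) = 4.
v-values: 8, -10, -10, 14; range = 14 − (-10) = 24.
Area = (4 × 24) / 2 = 48.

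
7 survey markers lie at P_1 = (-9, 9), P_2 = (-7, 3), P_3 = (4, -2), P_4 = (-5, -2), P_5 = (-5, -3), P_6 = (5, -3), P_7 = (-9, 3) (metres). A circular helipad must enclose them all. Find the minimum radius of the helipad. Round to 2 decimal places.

9.22

By Welzl's lemma the MEC is supported by two points (diametrically opposite) or three points (on a circumcircle).
The farthest pair is P_1–P_6 with squared distance 340. The circle on this segment as diameter has centre (-2, 3) and r² = 340/4 = 85.
Check P_2: distance² to centre = 25 ≤ 85, so it lies inside.
All remaining points lie in this disk, and no smaller disk contains both endpoints, so this is the minimum enclosing circle.
r = √85 ≈ 9.22.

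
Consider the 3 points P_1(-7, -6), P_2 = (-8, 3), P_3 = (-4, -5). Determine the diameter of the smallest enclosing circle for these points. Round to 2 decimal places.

Side lengths²: P_1P_2² = 82, P_1P_3² = 10, P_2P_3² = 80.
Since P_1P_2² = 82 < 80 + 10 = 90, the triangle is acute, so the smallest enclosing circle is the circumcircle.
Circumcentre = (-48/7, -10/7), r² = 1025/49.
Diameter = 2r = 2√(1025/49) ≈ 9.15.

9.15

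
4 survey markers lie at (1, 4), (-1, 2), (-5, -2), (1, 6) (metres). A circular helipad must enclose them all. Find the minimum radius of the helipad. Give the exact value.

The farthest pair is (-5, -2)–(1, 6) with squared distance 100. The circle on this segment as diameter has centre (-2, 2) and r² = 100/4 = 25.
Check (1, 4): distance² to centre = 13 ≤ 25, so it lies inside.
All remaining points lie in this disk, and no smaller disk contains both endpoints, so this is the minimum enclosing circle.
r = √25 = 5.

5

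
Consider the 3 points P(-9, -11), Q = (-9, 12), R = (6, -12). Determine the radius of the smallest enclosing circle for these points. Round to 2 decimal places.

14.15

Side lengths²: PQ² = 529, PR² = 226, QR² = 801.
Since QR² = 801 ≥ 529 + 226 = 755, the angle opposite QR is not acute, so the smallest enclosing circle has QR as diameter.
Centre = midpoint of QR = (-1.5, 0), r² = 801/4 = 200.25.
r = √(200.25) ≈ 14.15.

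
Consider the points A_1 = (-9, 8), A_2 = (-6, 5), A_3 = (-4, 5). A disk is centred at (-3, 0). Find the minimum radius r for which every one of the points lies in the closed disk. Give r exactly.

The required radius is the distance from (-3, 0) to the farthest point.
Squared distances: 100, 34, 26.
Maximum is 100, attained at A_1.
r = √100 = 10.

10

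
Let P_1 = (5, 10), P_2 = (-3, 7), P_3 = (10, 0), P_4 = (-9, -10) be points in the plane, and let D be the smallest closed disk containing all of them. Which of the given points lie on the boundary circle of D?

P_1, P_4

By Welzl's lemma the MEC is supported by two points (diametrically opposite) or three points (on a circumcircle).
The farthest pair is P_1–P_4 with squared distance 596. The circle on this segment as diameter has centre (-2, 0) and r² = 596/4 = 149.
Check P_2: distance² to centre = 50 ≤ 149, so it lies inside.
All remaining points lie in this disk, and no smaller disk contains both endpoints, so this is the minimum enclosing circle.
The points at distance exactly r from the centre are P_1, P_4 — 2 points.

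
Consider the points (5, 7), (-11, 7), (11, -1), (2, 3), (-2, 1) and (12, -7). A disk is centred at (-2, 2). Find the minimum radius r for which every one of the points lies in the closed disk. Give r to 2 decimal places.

16.64

The required radius is the distance from (-2, 2) to the farthest point.
Squared distances: 74, 106, 178, 17, 1, 277.
Maximum is 277, attained at (12, -7).
r = √277 ≈ 16.64.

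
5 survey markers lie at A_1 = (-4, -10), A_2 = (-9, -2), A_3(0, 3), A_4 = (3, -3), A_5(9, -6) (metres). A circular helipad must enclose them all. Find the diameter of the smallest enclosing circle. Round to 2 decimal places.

By Welzl's lemma the MEC is supported by two points (diametrically opposite) or three points (on a circumcircle).
The farthest pair is A_2–A_5 with squared distance 340. The circle on this segment as diameter has centre (0, -4) and r² = 340/4 = 85.
Check A_1: distance² to centre = 52 ≤ 85, so it lies inside.
All remaining points lie in this disk, and no smaller disk contains both endpoints, so this is the minimum enclosing circle.
Diameter = 2r = 2√85 ≈ 18.44.

18.44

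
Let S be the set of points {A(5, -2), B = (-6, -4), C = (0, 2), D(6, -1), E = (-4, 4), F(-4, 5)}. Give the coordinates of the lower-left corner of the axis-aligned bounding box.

(-6, -4)

x-range [-6, 6], y-range [-4, 5].
The lower-left corner is (-6, -4).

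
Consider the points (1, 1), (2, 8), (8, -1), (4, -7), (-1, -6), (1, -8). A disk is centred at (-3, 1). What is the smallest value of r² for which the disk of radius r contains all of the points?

The required radius is the distance from (-3, 1) to the farthest point.
Squared distances: 16, 74, 125, 113, 53, 97.
Maximum is 125, attained at (8, -1).

125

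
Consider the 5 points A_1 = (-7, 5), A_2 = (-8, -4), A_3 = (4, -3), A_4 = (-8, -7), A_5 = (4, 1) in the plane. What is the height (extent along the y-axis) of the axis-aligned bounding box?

max y = 5, min y = -7, so height = 12.

12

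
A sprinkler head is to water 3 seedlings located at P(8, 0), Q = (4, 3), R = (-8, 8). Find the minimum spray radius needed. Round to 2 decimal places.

Side lengths²: PQ² = 25, PR² = 320, QR² = 169.
Since PR² = 320 ≥ 169 + 25 = 194, the angle opposite PR is not acute, so the smallest enclosing circle has PR as diameter.
Centre = midpoint of PR = (0, 4), r² = 320/4 = 80.
r = √80 ≈ 8.94.

8.94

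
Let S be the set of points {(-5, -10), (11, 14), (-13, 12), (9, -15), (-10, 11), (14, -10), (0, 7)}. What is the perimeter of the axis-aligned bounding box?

Width = max x − min x = 14 − (-13) = 27.
Height = max y − min y = 14 − (-15) = 29.
Perimeter = 2(27 + 29) = 112.

112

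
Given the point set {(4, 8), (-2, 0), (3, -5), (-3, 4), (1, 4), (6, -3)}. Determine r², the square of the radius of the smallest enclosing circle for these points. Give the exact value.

The minimum enclosing circle is determined by three boundary points: (4, 8), (3, -5), (-3, 4).
Their circumcentre is (177/58, 89/58) with r² = 71825/1682.
The farthest remaining point (6, -3) is at distance² 49205/1682 ≤ 71825/1682.

71825/1682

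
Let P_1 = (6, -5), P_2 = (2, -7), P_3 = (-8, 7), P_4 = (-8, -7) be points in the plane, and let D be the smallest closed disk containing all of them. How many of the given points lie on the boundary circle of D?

The minimum enclosing circle is determined by three boundary points: P_1, P_3, P_4.
Their circumcentre is (-13/7, 0) with r² = 4250/49.
The farthest remaining point P_2 is at distance² 3130/49 ≤ 4250/49.
The points at distance exactly r from the centre are P_1, P_3, P_4 — 3 points.

3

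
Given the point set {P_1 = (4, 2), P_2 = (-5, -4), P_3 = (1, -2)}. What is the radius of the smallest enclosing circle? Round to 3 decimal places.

5.408

Side lengths²: P_1P_2² = 117, P_1P_3² = 25, P_2P_3² = 40.
Since P_1P_2² = 117 ≥ 40 + 25 = 65, the angle opposite P_1P_2 is not acute, so the smallest enclosing circle has P_1P_2 as diameter.
Centre = midpoint of P_1P_2 = (-0.5, -1), r² = 117/4 = 29.25.
r = √(29.25) ≈ 5.408.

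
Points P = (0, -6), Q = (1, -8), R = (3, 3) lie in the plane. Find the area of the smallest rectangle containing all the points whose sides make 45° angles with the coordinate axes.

In coordinates u = x + y, v = x − y the rectangle is axis-aligned; the map (x,y)→(u,v) scales areas by 2.
u-values: -6, -7, 6; range = 6 − (-7) = 13.
v-values: 6, 9, 0; range = 9 − 0 = 9.
Area = (13 × 9) / 2 = 58.5.

58.5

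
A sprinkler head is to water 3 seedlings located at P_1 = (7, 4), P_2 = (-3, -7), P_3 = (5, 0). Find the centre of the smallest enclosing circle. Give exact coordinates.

(2, -1.5)

Side lengths²: P_1P_2² = 221, P_1P_3² = 20, P_2P_3² = 113.
Since P_1P_2² = 221 ≥ 113 + 20 = 133, the angle opposite P_1P_2 is not acute, so the smallest enclosing circle has P_1P_2 as diameter.
Centre = midpoint of P_1P_2 = (2, -1.5), r² = 221/4 = 55.25.
Centre = (2, -1.5).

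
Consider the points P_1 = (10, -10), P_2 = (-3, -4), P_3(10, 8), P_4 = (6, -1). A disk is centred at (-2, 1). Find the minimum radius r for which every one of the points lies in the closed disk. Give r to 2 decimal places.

The required radius is the distance from (-2, 1) to the farthest point.
Squared distances: 265, 26, 193, 68.
Maximum is 265, attained at P_1.
r = √265 ≈ 16.28.

16.28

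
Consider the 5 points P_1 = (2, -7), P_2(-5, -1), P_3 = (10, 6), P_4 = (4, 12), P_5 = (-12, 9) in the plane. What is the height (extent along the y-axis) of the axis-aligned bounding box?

max y = 12, min y = -7, so height = 19.

19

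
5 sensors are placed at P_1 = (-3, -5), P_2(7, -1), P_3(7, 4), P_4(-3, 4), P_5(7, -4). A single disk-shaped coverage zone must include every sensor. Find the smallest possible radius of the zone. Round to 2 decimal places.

6.73

A smallest enclosing disk is always determined by at most three of the input points on its boundary.
The farthest pair is P_1–P_3 with squared distance 181. The circle on this segment as diameter has centre (2, -0.5) and r² = 181/4 = 45.25.
Check P_2: distance² to centre = 25.25 ≤ 45.25, so it lies inside.
All remaining points lie in this disk, and no smaller disk contains both endpoints, so this is the minimum enclosing circle.
r = √(45.25) ≈ 6.73.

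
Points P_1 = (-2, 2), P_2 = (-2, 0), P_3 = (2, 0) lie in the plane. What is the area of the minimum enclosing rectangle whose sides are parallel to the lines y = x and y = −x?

In coordinates u = x + y, v = x − y the rectangle is axis-aligned; the map (x,y)→(u,v) scales areas by 2.
u-values: 0, -2, 2; range = 2 − (-2) = 4.
v-values: -4, -2, 2; range = 2 − (-4) = 6.
Area = (4 × 6) / 2 = 12.

12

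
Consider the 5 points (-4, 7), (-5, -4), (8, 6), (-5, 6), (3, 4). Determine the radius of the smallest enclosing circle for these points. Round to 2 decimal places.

8.20

By Welzl's lemma the MEC is supported by two points (diametrically opposite) or three points (on a circumcircle).
The farthest pair is (-5, -4)–(8, 6) with squared distance 269. The circle on this segment as diameter has centre (1.5, 1) and r² = 269/4 = 67.25.
Check (-4, 7): distance² to centre = 66.25 ≤ 67.25, so it lies inside.
All remaining points lie in this disk, and no smaller disk contains both endpoints, so this is the minimum enclosing circle.
r = √(67.25) ≈ 8.20.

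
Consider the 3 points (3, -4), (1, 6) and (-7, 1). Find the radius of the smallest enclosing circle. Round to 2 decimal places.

Call the three points A, B, C in the order given.
Side lengths²: AB² = 104, AC² = 125, BC² = 89.
Since AC² = 125 < 104 + 89 = 193, the triangle is acute, so the smallest enclosing circle is the circumcircle.
Circumcentre = (-19/18, 7/18), r² = 5785/162.
r = √(5785/162) ≈ 5.98.

5.98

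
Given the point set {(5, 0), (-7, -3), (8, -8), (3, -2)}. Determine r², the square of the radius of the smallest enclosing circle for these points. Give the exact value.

A smallest enclosing disk is always determined by at most three of the input points on its boundary.
The farthest pair is (-7, -3)–(8, -8) with squared distance 250. The circle on this segment as diameter has centre (0.5, -5.5) and r² = 250/4 = 62.5.
Check (5, 0): distance² to centre = 50.5 ≤ 62.5, so it lies inside.
All remaining points lie in this disk, and no smaller disk contains both endpoints, so this is the minimum enclosing circle.

62.5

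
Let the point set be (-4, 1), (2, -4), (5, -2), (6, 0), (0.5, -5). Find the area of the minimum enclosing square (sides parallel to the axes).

100

The bounding box has width 10 and height 6.
An axis-aligned square enclosing the set must have side ≥ max(width, height).
So the minimum side is max(10, 6) = 10.
Area = 10² = 100.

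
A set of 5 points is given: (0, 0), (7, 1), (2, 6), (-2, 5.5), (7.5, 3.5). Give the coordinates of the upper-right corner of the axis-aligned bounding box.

x-range [-2, 7.5], y-range [0, 6].
The upper-right corner is (7.5, 6).

(7.5, 6)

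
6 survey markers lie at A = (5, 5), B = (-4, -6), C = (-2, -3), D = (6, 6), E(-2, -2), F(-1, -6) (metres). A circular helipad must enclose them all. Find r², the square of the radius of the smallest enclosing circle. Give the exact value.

61

By Welzl's lemma the MEC is supported by two points (diametrically opposite) or three points (on a circumcircle).
The farthest pair is B–D with squared distance 244. The circle on this segment as diameter has centre (1, 0) and r² = 244/4 = 61.
Check A: distance² to centre = 41 ≤ 61, so it lies inside.
All remaining points lie in this disk, and no smaller disk contains both endpoints, so this is the minimum enclosing circle.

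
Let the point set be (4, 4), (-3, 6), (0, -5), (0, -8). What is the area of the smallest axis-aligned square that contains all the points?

The bounding box has width 7 and height 14.
An axis-aligned square enclosing the set must have side ≥ max(width, height).
So the minimum side is max(7, 14) = 14.
Area = 14² = 196.

196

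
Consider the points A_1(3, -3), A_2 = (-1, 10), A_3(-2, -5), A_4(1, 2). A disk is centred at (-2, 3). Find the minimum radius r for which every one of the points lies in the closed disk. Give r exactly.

8

The required radius is the distance from (-2, 3) to the farthest point.
Squared distances: 61, 50, 64, 10.
Maximum is 64, attained at A_3.
r = √64 = 8.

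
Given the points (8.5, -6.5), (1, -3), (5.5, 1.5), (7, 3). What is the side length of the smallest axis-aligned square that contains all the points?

9.5

The bounding box has width 7.5 and height 9.5.
An axis-aligned square enclosing the set must have side ≥ max(width, height).
So the minimum side is max(7.5, 9.5) = 9.5.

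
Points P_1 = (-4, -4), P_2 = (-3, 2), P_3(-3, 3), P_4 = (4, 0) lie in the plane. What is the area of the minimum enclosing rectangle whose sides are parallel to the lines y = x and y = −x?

In coordinates u = x + y, v = x − y the rectangle is axis-aligned; the map (x,y)→(u,v) scales areas by 2.
u-values: -8, -1, 0, 4; range = 4 − (-8) = 12.
v-values: 0, -5, -6, 4; range = 4 − (-6) = 10.
Area = (12 × 10) / 2 = 60.

60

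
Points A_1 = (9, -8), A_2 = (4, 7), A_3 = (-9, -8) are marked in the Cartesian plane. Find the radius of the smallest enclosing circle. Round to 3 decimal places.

Side lengths²: A_1A_2² = 250, A_1A_3² = 324, A_2A_3² = 394.
Since A_2A_3² = 394 < 324 + 250 = 574, the triangle is acute, so the smallest enclosing circle is the circumcircle.
Circumcentre = (0, -8/3), r² = 985/9.
r = √(985/9) ≈ 10.462.

10.462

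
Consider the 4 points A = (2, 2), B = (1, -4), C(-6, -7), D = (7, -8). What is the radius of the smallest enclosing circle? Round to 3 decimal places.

A smallest enclosing disk is always determined by at most three of the input points on its boundary.
The minimum enclosing circle is determined by three boundary points: A, C, D.
Their circumcentre is (0.7, -4.9) with r² = 49.3.
The farthest remaining point B is at distance² 0.9 ≤ 49.3.
r = √(49.3) ≈ 7.021.

7.021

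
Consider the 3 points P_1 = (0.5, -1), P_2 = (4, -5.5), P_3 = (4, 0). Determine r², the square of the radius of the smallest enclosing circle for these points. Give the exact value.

Side lengths²: P_1P_2² = 32.5, P_1P_3² = 13.25, P_2P_3² = 30.25.
Since P_1P_2² = 32.5 < 30.25 + 13.25 = 43.5, the triangle is acute, so the smallest enclosing circle is the circumcircle.
Circumcentre = (81/28, -2.75), r² = 3445/392.

3445/392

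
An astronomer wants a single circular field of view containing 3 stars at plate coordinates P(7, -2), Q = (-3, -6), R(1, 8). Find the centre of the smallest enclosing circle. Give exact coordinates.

Side lengths²: PQ² = 116, PR² = 136, QR² = 212.
Since QR² = 212 < 136 + 116 = 252, the triangle is acute, so the smallest enclosing circle is the circumcircle.
Circumcentre = (4/31, 21/31), r² = 52258/961.
Centre = (4/31, 21/31).

(4/31, 21/31)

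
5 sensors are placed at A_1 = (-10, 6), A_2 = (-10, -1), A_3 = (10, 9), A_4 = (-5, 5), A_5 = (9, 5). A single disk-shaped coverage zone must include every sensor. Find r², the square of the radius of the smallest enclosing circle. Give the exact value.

By Welzl's lemma the MEC is supported by two points (diametrically opposite) or three points (on a circumcircle).
The farthest pair is A_2–A_3 with squared distance 500. The circle on this segment as diameter has centre (0, 4) and r² = 500/4 = 125.
Check A_1: distance² to centre = 104 ≤ 125, so it lies inside.
All remaining points lie in this disk, and no smaller disk contains both endpoints, so this is the minimum enclosing circle.

125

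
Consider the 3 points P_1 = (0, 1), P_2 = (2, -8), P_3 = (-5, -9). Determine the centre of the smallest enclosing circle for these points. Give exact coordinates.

Side lengths²: P_1P_2² = 85, P_1P_3² = 125, P_2P_3² = 50.
Since P_1P_3² = 125 < 85 + 50 = 135, the triangle is acute, so the smallest enclosing circle is the circumcircle.
Circumcentre = (-55/26, -109/26), r² = 10625/338.
Centre = (-55/26, -109/26).

(-55/26, -109/26)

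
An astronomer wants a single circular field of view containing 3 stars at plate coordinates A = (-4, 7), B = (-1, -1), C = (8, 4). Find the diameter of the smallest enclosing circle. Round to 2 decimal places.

Side lengths²: AB² = 73, AC² = 153, BC² = 106.
Since AC² = 153 < 106 + 73 = 179, the triangle is acute, so the smallest enclosing circle is the circumcircle.
Circumcentre = (103/58, 267/58), r² = 65773/1682.
Diameter = 2r = 2√(65773/1682) ≈ 12.51.

12.51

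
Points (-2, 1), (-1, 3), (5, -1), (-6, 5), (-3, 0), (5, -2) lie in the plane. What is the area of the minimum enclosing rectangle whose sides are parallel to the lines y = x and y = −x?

In coordinates u = x + y, v = x − y the rectangle is axis-aligned; the map (x,y)→(u,v) scales areas by 2.
u-values: -1, 2, 4, -1, -3, 3; range = 4 − (-3) = 7.
v-values: -3, -4, 6, -11, -3, 7; range = 7 − (-11) = 18.
Area = (7 × 18) / 2 = 63.

63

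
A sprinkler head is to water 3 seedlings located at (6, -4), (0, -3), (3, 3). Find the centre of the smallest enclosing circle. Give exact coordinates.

Call the three points A, B, C in the order given.
Side lengths²: AB² = 37, AC² = 58, BC² = 45.
Since AC² = 58 < 45 + 37 = 82, the triangle is acute, so the smallest enclosing circle is the circumcircle.
Circumcentre = (89/26, -25/26), r² = 5365/338.
Centre = (89/26, -25/26).

(89/26, -25/26)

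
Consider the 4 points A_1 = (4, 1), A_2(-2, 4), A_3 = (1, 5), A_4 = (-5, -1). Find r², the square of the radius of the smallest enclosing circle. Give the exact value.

A smallest enclosing disk is always determined by at most three of the input points on its boundary.
The minimum enclosing circle is determined by three boundary points: A_1, A_3, A_4.
Their circumcentre is (-9/14, 9/14) with r² = 2125/98.
The farthest remaining point A_2 is at distance² 1285/98 ≤ 2125/98.

2125/98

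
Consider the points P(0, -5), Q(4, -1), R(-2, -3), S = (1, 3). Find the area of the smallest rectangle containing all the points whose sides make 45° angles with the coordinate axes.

In coordinates u = x + y, v = x − y the rectangle is axis-aligned; the map (x,y)→(u,v) scales areas by 2.
u-values: -5, 3, -5, 4; range = 4 − (-5) = 9.
v-values: 5, 5, 1, -2; range = 5 − (-2) = 7.
Area = (9 × 7) / 2 = 31.5.

31.5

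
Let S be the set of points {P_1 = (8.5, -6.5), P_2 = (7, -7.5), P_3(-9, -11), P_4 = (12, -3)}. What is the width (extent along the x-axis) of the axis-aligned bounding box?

max x = 12, min x = -9, so width = 21.

21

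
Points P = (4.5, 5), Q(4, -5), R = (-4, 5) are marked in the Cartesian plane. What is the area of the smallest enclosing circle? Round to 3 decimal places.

Side lengths²: PQ² = 100.25, PR² = 72.25, QR² = 164.
Since QR² = 164 < 100.25 + 72.25 = 172.5, the triangle is acute, so the smallest enclosing circle is the circumcircle.
Circumcentre = (0.25, 0.2), r² = 41.1025.
Area = π·r² = π·41.1025 ≈ 129.127.

129.127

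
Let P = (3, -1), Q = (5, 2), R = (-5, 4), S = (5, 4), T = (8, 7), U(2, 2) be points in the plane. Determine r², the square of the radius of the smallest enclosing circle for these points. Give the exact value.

44.5

The minimum enclosing circle of a finite set is fixed by two of the points (as a diameter) or three (as a circumcircle).
The farthest pair is R–T with squared distance 178. The circle on this segment as diameter has centre (1.5, 5.5) and r² = 178/4 = 44.5.
Check P: distance² to centre = 44.5 ≤ 44.5, so it lies inside.
All remaining points lie in this disk, and no smaller disk contains both endpoints, so this is the minimum enclosing circle.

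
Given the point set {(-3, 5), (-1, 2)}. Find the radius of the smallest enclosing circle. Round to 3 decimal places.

1.803

The smallest circle enclosing two points has them as diameter endpoints.
Centre = midpoint = (-2, 3.5); r² = |(-3, 5)−(-1, 2)|²/4 = 13/4 = 3.25.
r = √(3.25) ≈ 1.803.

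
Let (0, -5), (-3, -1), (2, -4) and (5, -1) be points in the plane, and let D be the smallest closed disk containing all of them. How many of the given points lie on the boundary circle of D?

By Welzl's lemma the MEC is supported by two points (diametrically opposite) or three points (on a circumcircle).
The minimum enclosing circle is determined by three boundary points: (0, -5), (-3, -1), (5, -1).
Their circumcentre is (1, -1.125) with r² = 16.015625.
The farthest remaining point (2, -4) is at distance² 9.265625 ≤ 16.015625.
The points at distance exactly r from the centre are (0, -5), (-3, -1), (5, -1) — 3 points.

3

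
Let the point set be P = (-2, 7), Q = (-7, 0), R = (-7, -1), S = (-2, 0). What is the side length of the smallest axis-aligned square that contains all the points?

The bounding box has width 5 and height 8.
An axis-aligned square enclosing the set must have side ≥ max(width, height).
So the minimum side is max(5, 8) = 8.

8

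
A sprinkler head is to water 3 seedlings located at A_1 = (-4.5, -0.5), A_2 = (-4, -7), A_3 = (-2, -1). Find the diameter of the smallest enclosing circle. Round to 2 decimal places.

6.57

Side lengths²: A_1A_2² = 42.5, A_1A_3² = 6.5, A_2A_3² = 40.
Since A_1A_2² = 42.5 < 40 + 6.5 = 46.5, the triangle is acute, so the smallest enclosing circle is the circumcircle.
Circumcentre = (-3.84375, -3.71875), r² = 10.791015625.
Diameter = 2r = 2√(10.791015625) ≈ 6.57.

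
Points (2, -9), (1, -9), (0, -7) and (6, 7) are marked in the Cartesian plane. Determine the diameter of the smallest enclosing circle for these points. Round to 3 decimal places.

By Welzl's lemma the MEC is supported by two points (diametrically opposite) or three points (on a circumcircle).
The farthest pair is (1, -9)–(6, 7) with squared distance 281. The circle on this segment as diameter has centre (3.5, -1) and r² = 281/4 = 70.25.
Check (2, -9): distance² to centre = 66.25 ≤ 70.25, so it lies inside.
All remaining points lie in this disk, and no smaller disk contains both endpoints, so this is the minimum enclosing circle.
Diameter = 2r = 2√(70.25) ≈ 16.763.

16.763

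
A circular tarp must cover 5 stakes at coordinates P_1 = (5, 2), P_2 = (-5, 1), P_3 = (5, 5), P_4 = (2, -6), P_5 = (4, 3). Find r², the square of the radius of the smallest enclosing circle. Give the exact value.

A smallest enclosing disk is always determined by at most three of the input points on its boundary.
The minimum enclosing circle is determined by three boundary points: P_2, P_3, P_4.
Their circumcentre is (8/7, 1/7) with r² = 1885/49.
The farthest remaining point P_1 is at distance² 898/49 ≤ 1885/49.

1885/49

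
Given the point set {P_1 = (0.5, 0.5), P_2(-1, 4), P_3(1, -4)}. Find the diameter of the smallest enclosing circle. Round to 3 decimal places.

8.246

Side lengths²: P_1P_2² = 14.5, P_1P_3² = 20.5, P_2P_3² = 68.
Since P_2P_3² = 68 ≥ 20.5 + 14.5 = 35, the angle opposite P_2P_3 is not acute, so the smallest enclosing circle has P_2P_3 as diameter.
Centre = midpoint of P_2P_3 = (0, 0), r² = 68/4 = 17.
Diameter = 2r = 2√17 ≈ 8.246.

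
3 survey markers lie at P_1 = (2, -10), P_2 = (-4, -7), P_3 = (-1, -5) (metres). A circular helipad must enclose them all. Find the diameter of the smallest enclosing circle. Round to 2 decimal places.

Side lengths²: P_1P_2² = 45, P_1P_3² = 34, P_2P_3² = 13.
Since P_1P_2² = 45 < 34 + 13 = 47, the triangle is acute, so the smallest enclosing circle is the circumcircle.
Circumcentre = (-13/14, -117/14), r² = 1105/98.
Diameter = 2r = 2√(1105/98) ≈ 6.72.

6.72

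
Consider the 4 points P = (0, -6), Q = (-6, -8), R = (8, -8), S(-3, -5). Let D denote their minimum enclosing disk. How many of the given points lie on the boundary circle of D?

2

The minimum enclosing circle of a finite set is fixed by two of the points (as a diameter) or three (as a circumcircle).
The farthest pair is Q–R with squared distance 196. The circle on this segment as diameter has centre (1, -8) and r² = 196/4 = 49.
Check P: distance² to centre = 5 ≤ 49, so it lies inside.
All remaining points lie in this disk, and no smaller disk contains both endpoints, so this is the minimum enclosing circle.
The points at distance exactly r from the centre are Q, R — 2 points.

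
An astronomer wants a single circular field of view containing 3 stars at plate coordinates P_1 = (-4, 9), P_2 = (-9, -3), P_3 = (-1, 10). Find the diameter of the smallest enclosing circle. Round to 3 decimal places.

15.264

Side lengths²: P_1P_2² = 169, P_1P_3² = 10, P_2P_3² = 233.
Since P_2P_3² = 233 ≥ 169 + 10 = 179, the angle opposite P_2P_3 is not acute, so the smallest enclosing circle has P_2P_3 as diameter.
Centre = midpoint of P_2P_3 = (-5, 3.5), r² = 233/4 = 58.25.
Diameter = 2r = 2√(58.25) ≈ 15.264.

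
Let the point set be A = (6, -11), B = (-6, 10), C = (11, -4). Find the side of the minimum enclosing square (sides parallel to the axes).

21

The bounding box has width 17 and height 21.
An axis-aligned square enclosing the set must have side ≥ max(width, height).
So the minimum side is max(17, 21) = 21.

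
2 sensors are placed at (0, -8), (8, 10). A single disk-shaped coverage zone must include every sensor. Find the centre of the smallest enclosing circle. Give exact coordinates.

The smallest circle enclosing two points has them as diameter endpoints.
Centre = midpoint = (4, 1); r² = |(0, -8)−(8, 10)|²/4 = 388/4 = 97.
Centre = (4, 1).

(4, 1)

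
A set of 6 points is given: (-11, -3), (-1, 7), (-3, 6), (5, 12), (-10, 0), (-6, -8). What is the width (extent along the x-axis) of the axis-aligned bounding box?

16

max x = 5, min x = -11, so width = 16.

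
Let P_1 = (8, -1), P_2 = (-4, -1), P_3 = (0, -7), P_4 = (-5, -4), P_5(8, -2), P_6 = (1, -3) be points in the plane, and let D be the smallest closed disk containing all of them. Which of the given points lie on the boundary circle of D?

The minimum enclosing circle of a finite set is fixed by two of the points (as a diameter) or three (as a circumcircle).
The farthest pair is P_1–P_4 with squared distance 178. The circle on this segment as diameter has centre (1.5, -2.5) and r² = 178/4 = 44.5.
Check P_2: distance² to centre = 32.5 ≤ 44.5, so it lies inside.
All remaining points lie in this disk, and no smaller disk contains both endpoints, so this is the minimum enclosing circle.
The points at distance exactly r from the centre are P_1, P_4 — 2 points.

P_1, P_4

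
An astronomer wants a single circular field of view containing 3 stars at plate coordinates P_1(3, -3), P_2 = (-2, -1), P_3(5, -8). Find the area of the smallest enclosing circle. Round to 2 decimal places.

Side lengths²: P_1P_2² = 29, P_1P_3² = 29, P_2P_3² = 98.
Since P_2P_3² = 98 ≥ 29 + 29 = 58, the angle opposite P_2P_3 is not acute, so the smallest enclosing circle has P_2P_3 as diameter.
Centre = midpoint of P_2P_3 = (1.5, -4.5), r² = 98/4 = 24.5.
Area = π·r² = π·24.5 ≈ 76.97.

76.97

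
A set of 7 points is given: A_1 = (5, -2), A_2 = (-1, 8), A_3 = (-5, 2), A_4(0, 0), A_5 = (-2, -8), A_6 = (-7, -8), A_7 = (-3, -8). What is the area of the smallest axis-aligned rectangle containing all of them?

x ranges over [-7, 5], width 12.
y ranges over [-8, 8], height 16.
Area = 12 × 16 = 192.

192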